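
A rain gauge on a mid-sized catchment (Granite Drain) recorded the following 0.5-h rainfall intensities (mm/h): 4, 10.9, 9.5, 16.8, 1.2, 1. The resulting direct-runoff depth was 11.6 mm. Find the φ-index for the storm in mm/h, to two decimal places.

Only the 3 blocks with intensity above φ contribute runoff: 10.9, 9.5, 16.8 mm/h.
Σ(I−φ)·Δt = d  ⇒  (10.9+9.5+16.8 − 3φ)·0.5 = 11.6
φ = (37.20 − 11.6/0.5) / 3 = 4.67 mm/h.

φ ≈ 4.67 mm/h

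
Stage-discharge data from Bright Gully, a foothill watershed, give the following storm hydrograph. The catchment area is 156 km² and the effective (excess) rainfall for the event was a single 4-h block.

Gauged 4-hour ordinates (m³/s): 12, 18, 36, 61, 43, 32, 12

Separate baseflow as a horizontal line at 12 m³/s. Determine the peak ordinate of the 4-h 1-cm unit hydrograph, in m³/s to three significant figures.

Direct runoff: 0.0, 6.0, 24.0, 49.0, 31.0, 20.0, 0.0 m³/s; ΣQ_DR = 130.0 m³/s, peak = 49.0 m³/s.
Runoff depth d = ΣQ_DR·Δt / A = 130.0 × 14400 / (156 km²) = 12.00 mm.
The 1-cm UH is the DRH scaled by (10 mm)/d, so U_p = 49.0 × 10/12.00 = 40.8 m³/s.

U_p ≈ 40.8 m³/s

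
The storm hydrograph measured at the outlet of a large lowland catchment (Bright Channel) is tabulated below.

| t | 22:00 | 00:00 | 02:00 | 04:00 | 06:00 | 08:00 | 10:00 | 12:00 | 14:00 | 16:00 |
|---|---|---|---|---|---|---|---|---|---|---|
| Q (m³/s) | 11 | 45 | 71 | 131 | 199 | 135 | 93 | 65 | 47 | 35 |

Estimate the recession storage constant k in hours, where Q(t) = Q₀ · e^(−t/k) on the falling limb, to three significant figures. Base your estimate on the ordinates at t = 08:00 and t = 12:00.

On the falling limb, Q drops from 135 to 65 m³/s between t = 08:00 and t = 12:00 (Δt = 4 h).
k = −Δt / ln(Q₂/Q₁) = −4 / ln(65/135) = 5.47 h.

k ≈ 5.47 h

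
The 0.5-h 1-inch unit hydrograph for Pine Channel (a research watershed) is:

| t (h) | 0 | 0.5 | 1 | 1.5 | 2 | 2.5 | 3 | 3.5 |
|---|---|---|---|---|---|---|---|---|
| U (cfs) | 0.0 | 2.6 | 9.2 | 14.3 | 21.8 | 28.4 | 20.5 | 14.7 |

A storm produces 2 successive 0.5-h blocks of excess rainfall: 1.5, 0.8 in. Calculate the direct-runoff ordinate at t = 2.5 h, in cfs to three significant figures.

Q ≈ 60.0 cfs

By discrete convolution, Q_j = Σ (P_i / 1 in) · U_{j−i}.
At t = 2.5 h (j=5): Q = (1.5/1)·28.4 + (0.8/1)·21.8 = 60.0 cfs.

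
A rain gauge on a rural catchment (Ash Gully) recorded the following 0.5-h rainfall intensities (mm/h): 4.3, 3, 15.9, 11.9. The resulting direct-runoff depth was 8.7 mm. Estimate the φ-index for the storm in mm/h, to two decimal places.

Only the 2 blocks with intensity above φ contribute runoff: 15.9, 11.9 mm/h.
Σ(I−φ)·Δt = d  ⇒  (15.9+11.9 − 2φ)·0.5 = 8.7
φ = (27.80 − 8.7/0.5) / 2 = 5.20 mm/h.

φ ≈ 5.20 mm/h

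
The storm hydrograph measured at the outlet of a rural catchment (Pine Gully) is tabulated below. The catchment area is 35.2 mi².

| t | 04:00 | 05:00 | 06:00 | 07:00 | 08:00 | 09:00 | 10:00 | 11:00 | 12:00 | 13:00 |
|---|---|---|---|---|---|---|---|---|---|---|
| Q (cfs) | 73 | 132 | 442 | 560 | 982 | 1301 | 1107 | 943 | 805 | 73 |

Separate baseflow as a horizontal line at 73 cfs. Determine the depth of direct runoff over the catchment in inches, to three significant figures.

d ≈ 0.250 in

Direct runoff: 0.0, 59.0, 369.0, 487.0, 909.0, 1228.0, 1034.0, 870.0, 732.0, 0.0 cfs; ΣQ_DR = 5688 cfs.
V = ΣQ_DR · Δt = 5688 × 3600 s = 2.048 × 10^7 ft³.
Over A = 35.2 mi², depth = V / A = 0.250 in.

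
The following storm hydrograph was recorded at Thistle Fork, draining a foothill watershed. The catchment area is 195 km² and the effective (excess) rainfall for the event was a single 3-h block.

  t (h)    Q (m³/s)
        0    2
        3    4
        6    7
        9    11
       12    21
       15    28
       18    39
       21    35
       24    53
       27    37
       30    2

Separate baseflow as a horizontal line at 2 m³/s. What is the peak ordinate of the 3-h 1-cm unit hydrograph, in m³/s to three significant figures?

U_p ≈ 42.4 m³/s

Direct runoff: 0.0, 2.0, 5.0, 9.0, 19.0, 26.0, 37.0, 33.0, 51.0, 35.0, 0.0 m³/s; ΣQ_DR = 217.0 m³/s, peak = 51.0 m³/s.
Runoff depth d = ΣQ_DR·Δt / A = 217.0 × 10800 / (195 km²) = 12.02 mm.
The 1-cm UH is the DRH scaled by (10 mm)/d, so U_p = 51.0 × 10/12.02 = 42.4 m³/s.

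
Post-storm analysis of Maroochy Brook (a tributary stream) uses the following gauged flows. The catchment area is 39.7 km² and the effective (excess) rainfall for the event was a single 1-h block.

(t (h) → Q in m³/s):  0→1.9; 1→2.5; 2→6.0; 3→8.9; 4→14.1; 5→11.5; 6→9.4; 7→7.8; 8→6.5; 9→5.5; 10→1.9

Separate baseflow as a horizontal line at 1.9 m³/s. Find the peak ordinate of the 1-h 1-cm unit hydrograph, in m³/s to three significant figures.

Direct runoff: 0.0, 0.6, 4.1, 7.0, 12.2, 9.6, 7.5, 5.9, 4.6, 3.6, 0.0 m³/s; ΣQ_DR = 55.10 m³/s, peak = 12.2 m³/s.
Runoff depth d = ΣQ_DR·Δt / A = 55.10 × 3600 / (39.7 km²) = 4.996 mm.
The 1-cm UH is the DRH scaled by (10 mm)/d, so U_p = 12.2 × 10/4.996 = 24.4 m³/s.

U_p ≈ 24.4 m³/s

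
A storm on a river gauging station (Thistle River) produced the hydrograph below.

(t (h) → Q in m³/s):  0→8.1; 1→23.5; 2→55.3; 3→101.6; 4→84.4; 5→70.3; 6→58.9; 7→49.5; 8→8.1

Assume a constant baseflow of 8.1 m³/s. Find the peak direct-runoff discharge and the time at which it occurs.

Subtracting baseflow gives direct-runoff ordinates: 0.0, 15.4, 47.2, 93.5, 76.3, 62.2, 50.8, 41.4, 0.0 m³/s.
The maximum is 93.5 m³/s, occurring at the reading for t = 3 h.

Q_p = 93.5 m³/s at t = 3 h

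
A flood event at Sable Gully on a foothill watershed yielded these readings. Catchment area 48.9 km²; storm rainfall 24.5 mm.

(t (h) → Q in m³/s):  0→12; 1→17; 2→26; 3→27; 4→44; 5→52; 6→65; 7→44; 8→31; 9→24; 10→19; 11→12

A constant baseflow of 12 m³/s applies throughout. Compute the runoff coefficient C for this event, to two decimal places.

C ≈ 0.69

ΣQ_DR = 229.0 m³/s; V = ΣQ_DR·Δt = 8.244 × 10^5 m³.
Runoff depth d = V / A = 16.86 mm.
C = d / P = 16.86 / 24.5 = 0.69.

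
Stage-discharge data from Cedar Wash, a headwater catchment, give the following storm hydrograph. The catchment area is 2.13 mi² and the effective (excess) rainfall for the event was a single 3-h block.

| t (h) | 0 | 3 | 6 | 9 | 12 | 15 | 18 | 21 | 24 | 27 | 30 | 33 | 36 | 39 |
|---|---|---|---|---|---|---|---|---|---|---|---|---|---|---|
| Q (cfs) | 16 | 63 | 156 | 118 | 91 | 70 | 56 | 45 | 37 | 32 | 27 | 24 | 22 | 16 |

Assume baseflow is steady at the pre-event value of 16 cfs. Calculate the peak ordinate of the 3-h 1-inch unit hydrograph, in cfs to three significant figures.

Direct runoff: 0.0, 47.0, 140.0, 102.0, 75.0, 54.0, 40.0, 29.0, 21.0, 16.0, 11.0, 8.0, 6.0, 0.0 cfs; ΣQ_DR = 549.0 cfs, peak = 140.0 cfs.
Runoff depth d = ΣQ_DR·Δt / A = 549.0 × 10800 / (2.13 mi²) = 1.198 in.
The 1-inch UH is the DRH scaled by (1 in)/d, so U_p = 140.0 × 1/1.198 = 117 cfs.

U_p ≈ 117 cfs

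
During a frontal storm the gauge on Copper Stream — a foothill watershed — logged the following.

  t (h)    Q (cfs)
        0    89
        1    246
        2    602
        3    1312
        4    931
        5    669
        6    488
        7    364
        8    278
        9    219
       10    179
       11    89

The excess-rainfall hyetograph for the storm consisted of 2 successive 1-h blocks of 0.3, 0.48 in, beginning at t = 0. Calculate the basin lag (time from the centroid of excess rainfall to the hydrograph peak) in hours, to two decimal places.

t_L ≈ 1.88 h

Centroid of excess rainfall: t_c = Σ P_i·t̄_i / ΣP_i = 1.1154 h (block centres at 0.5, 1.5 h).
Hydrograph peak occurs at t = 3 h, so basin lag t_L = 3 − 1.1154 = 1.88 h.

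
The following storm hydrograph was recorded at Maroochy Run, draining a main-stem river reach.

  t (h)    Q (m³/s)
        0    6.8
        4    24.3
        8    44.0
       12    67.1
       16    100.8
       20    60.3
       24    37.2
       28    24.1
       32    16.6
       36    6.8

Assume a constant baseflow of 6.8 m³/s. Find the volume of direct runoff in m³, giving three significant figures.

Direct-runoff ordinates (Q − Q_b): 0.0, 17.5, 37.2, 60.3, 94.0, 53.5, 30.4, 17.3, 9.8, 0.0 m³/s.
ΣQ_DR = 320.0 m³/s.
With Δt = 4 h = 14400 s, V = ΣQ_DR · Δt = 320.0 × 14400 = 4.61 × 10^6 m³.

V ≈ 4.61 × 10^6 m³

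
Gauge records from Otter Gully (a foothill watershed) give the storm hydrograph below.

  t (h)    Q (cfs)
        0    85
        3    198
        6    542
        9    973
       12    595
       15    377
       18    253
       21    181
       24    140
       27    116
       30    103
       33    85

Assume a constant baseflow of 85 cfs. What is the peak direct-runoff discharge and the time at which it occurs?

Subtracting baseflow gives direct-runoff ordinates: 0.0, 113.0, 457.0, 888.0, 510.0, 292.0, 168.0, 96.0, 55.0, 31.0, 18.0, 0.0 cfs.
The maximum is 888.0 cfs, occurring at the reading for t = 9 h.

Q_p = 888.0 cfs at t = 9 h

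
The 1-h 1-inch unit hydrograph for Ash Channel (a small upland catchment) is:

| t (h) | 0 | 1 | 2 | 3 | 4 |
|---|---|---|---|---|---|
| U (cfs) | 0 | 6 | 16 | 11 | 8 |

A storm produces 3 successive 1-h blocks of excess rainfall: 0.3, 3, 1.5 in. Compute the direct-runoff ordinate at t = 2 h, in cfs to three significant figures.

Q ≈ 22.8 cfs

By discrete convolution, Q_j = Σ (P_i / 1 in) · U_{j−i}.
At t = 2 h (j=2): Q = (0.3/1)·16 + (3/1)·6 + (1.5/1)·0 = 22.8 cfs.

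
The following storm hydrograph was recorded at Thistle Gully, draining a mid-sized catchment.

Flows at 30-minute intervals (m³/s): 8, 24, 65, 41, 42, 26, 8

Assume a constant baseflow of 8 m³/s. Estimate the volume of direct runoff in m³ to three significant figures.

V ≈ 2.84 × 10^5 m³

Direct-runoff ordinates (Q − Q_b): 0.0, 16.0, 57.0, 33.0, 34.0, 18.0, 0.0 m³/s.
ΣQ_DR = 158.0 m³/s.
With Δt = 0.5 h = 1800 s, V = ΣQ_DR · Δt = 158.0 × 1800 = 2.84 × 10^5 m³.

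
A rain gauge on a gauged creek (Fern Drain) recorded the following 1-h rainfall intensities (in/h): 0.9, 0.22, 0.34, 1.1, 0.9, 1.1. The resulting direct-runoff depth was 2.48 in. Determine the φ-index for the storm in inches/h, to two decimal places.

φ ≈ 0.38 in/h

Only the 4 blocks with intensity above φ contribute runoff: 0.9, 1.1, 0.9, 1.1 in/h.
Σ(I−φ)·Δt = d  ⇒  (0.9+1.1+0.9+1.1 − 4φ)·1 = 2.48
φ = (4.000 − 2.48/1) / 4 = 0.38 in/h.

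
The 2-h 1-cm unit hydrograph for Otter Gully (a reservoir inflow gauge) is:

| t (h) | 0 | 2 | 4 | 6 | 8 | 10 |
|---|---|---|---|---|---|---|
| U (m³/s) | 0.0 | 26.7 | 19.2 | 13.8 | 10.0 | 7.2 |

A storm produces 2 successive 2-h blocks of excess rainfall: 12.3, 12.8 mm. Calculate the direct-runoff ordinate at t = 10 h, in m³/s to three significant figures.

By discrete convolution, Q_j = Σ (P_i / 10 mm) · U_{j−i}.
At t = 10 h (j=5): Q = (12.3/10)·7.2 + (12.8/10)·10.0 = 21.7 m³/s.

Q ≈ 21.7 m³/s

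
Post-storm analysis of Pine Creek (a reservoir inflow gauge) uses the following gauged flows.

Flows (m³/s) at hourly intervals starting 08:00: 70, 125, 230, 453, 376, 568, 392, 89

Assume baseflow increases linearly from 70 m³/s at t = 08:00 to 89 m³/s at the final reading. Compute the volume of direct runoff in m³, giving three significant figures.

Direct-runoff ordinates (Q − Q_b): 0.00, 52.29, 154.57, 374.86, 295.14, 484.43, 305.71, 0.00 m³/s.
ΣQ_DR = 1667 m³/s.
With Δt = 1 h = 3600 s, V = ΣQ_DR · Δt = 1667 × 3600 = 6.00 × 10^6 m³.

V ≈ 6.00 × 10^6 m³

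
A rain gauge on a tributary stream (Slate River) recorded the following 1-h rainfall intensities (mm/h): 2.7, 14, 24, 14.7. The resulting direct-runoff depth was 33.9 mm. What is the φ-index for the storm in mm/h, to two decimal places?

φ ≈ 6.27 mm/h

Only the 3 blocks with intensity above φ contribute runoff: 14, 24, 14.7 mm/h.
Σ(I−φ)·Δt = d  ⇒  (14+24+14.7 − 3φ)·1 = 33.9
φ = (52.70 − 33.9/1) / 3 = 6.27 mm/h.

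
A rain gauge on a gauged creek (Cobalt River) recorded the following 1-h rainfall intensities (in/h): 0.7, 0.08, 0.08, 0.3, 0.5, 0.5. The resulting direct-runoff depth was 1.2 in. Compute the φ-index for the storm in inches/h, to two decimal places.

φ ≈ 0.20 in/h

Only the 4 blocks with intensity above φ contribute runoff: 0.7, 0.3, 0.5, 0.5 in/h.
Σ(I−φ)·Δt = d  ⇒  (0.7+0.3+0.5+0.5 − 4φ)·1 = 1.2
φ = (2.000 − 1.2/1) / 4 = 0.20 in/h.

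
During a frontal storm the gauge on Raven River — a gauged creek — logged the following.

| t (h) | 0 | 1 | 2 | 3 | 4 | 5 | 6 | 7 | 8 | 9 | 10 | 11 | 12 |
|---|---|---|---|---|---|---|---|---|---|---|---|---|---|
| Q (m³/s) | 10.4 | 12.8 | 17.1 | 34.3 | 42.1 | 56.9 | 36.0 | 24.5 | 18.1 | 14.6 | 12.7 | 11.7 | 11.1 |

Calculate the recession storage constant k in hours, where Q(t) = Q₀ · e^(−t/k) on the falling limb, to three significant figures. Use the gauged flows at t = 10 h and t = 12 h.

On the falling limb, Q drops from 12.7 to 11.1 m³/s between t = 10 h and t = 12 h (Δt = 2 h).
k = −Δt / ln(Q₂/Q₁) = −2 / ln(11.1/12.7) = 14.9 h.

k ≈ 14.9 h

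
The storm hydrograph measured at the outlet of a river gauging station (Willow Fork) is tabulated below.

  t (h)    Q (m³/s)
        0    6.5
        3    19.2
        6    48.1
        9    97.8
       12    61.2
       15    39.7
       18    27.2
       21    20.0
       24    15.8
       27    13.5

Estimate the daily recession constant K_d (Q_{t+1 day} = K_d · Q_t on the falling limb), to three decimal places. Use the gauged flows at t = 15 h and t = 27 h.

Between t = 15 h and t = 27 h the flow falls from 39.7 to 13.5 m³/s over 4×3 h = 12 h.
Per-interval ratio K = (13.5/39.7)^(1/4) = 0.7636; K_d = K^(24/3) = 0.116.

K_d ≈ 0.116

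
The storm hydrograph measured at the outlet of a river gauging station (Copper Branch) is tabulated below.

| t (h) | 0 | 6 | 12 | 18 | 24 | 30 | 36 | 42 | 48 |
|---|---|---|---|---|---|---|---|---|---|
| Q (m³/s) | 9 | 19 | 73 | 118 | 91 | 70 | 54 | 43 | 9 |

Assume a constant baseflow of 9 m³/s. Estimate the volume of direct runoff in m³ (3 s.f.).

Direct-runoff ordinates (Q − Q_b): 0.0, 10.0, 64.0, 109.0, 82.0, 61.0, 45.0, 34.0, 0.0 m³/s.
ΣQ_DR = 405.0 m³/s.
With Δt = 6 h = 21600 s, V = ΣQ_DR · Δt = 405.0 × 21600 = 8.75 × 10^6 m³.

V ≈ 8.75 × 10^6 m³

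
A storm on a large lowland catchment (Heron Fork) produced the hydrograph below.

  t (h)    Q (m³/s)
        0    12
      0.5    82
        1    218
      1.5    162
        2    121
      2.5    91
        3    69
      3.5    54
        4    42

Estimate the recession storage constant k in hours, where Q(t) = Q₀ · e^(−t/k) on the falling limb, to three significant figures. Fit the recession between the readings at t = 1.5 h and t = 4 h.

On the falling limb, Q drops from 162 to 42 m³/s between t = 1.5 h and t = 4 h (Δt = 2.5 h).
k = −Δt / ln(Q₂/Q₁) = −2.5 / ln(42/162) = 1.85 h.

k ≈ 1.85 h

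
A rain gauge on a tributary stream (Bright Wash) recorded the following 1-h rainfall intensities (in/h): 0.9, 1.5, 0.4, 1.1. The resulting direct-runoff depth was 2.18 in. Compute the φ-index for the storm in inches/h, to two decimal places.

φ ≈ 0.44 in/h

Only the 3 blocks with intensity above φ contribute runoff: 0.9, 1.5, 1.1 in/h.
Σ(I−φ)·Δt = d  ⇒  (0.9+1.5+1.1 − 3φ)·1 = 2.18
φ = (3.500 − 2.18/1) / 3 = 0.44 in/h.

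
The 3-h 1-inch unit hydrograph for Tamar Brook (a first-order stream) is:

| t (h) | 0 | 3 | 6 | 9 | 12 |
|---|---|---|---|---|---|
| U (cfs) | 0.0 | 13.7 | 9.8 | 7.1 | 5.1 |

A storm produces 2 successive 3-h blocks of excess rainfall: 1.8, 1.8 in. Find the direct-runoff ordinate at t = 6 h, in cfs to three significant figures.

By discrete convolution, Q_j = Σ (P_i / 1 in) · U_{j−i}.
At t = 6 h (j=2): Q = (1.8/1)·9.8 + (1.8/1)·13.7 = 42.3 cfs.

Q ≈ 42.3 cfs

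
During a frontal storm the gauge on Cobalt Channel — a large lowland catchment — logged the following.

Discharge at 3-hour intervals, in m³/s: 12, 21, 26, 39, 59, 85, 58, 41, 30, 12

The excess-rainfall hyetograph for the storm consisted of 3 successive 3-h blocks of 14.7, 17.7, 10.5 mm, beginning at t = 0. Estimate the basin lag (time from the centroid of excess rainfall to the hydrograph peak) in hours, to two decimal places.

Centroid of excess rainfall: t_c = Σ P_i·t̄_i / ΣP_i = 4.2063 h (block centres at 1.5, 4.5, 7.5 h).
Hydrograph peak occurs at t = 15 h, so basin lag t_L = 15 − 4.2063 = 10.79 h.

t_L ≈ 10.79 h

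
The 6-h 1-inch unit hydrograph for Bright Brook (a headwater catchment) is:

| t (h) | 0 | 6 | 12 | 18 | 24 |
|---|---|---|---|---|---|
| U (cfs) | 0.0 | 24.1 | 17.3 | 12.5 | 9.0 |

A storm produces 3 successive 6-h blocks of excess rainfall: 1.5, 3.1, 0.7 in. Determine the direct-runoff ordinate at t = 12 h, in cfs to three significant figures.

By discrete convolution, Q_j = Σ (P_i / 1 in) · U_{j−i}.
At t = 12 h (j=2): Q = (1.5/1)·17.3 + (3.1/1)·24.1 + (0.7/1)·0.0 = 101 cfs.

Q ≈ 101 cfs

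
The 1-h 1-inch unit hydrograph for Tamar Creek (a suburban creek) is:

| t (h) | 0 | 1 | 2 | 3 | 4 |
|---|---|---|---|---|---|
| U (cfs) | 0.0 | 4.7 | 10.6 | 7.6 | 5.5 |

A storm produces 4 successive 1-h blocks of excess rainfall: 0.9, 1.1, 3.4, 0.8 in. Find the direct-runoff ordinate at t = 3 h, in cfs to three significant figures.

By discrete convolution, Q_j = Σ (P_i / 1 in) · U_{j−i}.
At t = 3 h (j=3): Q = (0.9/1)·7.6 + (1.1/1)·10.6 + (3.4/1)·4.7 + (0.8/1)·0.0 = 34.5 cfs.

Q ≈ 34.5 cfs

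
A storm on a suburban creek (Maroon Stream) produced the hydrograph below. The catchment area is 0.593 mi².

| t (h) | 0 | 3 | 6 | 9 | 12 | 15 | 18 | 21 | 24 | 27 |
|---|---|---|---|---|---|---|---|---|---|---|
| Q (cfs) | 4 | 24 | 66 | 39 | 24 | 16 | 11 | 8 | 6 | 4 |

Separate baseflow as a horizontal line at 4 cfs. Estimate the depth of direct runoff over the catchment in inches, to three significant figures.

Direct runoff: 0.0, 20.0, 62.0, 35.0, 20.0, 12.0, 7.0, 4.0, 2.0, 0.0 cfs; ΣQ_DR = 162.0 cfs.
V = ΣQ_DR · Δt = 162.0 × 10800 s = 1.750 × 10^6 ft³.
Over A = 0.593 mi², depth = V / A = 1.27 in.

d ≈ 1.27 in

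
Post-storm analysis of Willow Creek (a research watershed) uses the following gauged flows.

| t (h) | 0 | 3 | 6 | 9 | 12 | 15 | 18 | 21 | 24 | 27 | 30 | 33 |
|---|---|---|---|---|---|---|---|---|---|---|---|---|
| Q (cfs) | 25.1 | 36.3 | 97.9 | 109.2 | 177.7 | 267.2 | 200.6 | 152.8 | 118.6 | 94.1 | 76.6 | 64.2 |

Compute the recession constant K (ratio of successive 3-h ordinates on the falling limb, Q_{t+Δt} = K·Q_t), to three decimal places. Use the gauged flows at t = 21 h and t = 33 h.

K ≈ 0.805

Using the recession-limb readings at t = 21 h and t = 33 h: Q falls from 152.8 to 64.2 cfs over 4 intervals.
K = (Q₂/Q₁)^(1/4) = (64.2/152.8)^(1/4) = 0.805.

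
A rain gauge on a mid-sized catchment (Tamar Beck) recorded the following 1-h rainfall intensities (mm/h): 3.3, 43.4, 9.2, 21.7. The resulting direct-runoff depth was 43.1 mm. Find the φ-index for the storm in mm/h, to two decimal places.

Only the 2 blocks with intensity above φ contribute runoff: 43.4, 21.7 mm/h.
Σ(I−φ)·Δt = d  ⇒  (43.4+21.7 − 2φ)·1 = 43.1
φ = (65.10 − 43.1/1) / 2 = 11.00 mm/h.

φ ≈ 11.00 mm/h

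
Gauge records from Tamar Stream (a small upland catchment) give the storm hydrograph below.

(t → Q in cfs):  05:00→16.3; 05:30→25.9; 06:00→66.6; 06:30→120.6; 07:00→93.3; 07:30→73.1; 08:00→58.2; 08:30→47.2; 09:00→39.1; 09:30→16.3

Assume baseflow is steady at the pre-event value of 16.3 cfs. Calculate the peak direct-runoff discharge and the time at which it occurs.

Subtracting baseflow gives direct-runoff ordinates: 0.0, 9.6, 50.3, 104.3, 77.0, 56.8, 41.9, 30.9, 22.8, 0.0 cfs.
The maximum is 104.3 cfs, occurring at the reading for t = 06:30.

Q_p = 104.3 cfs at t = 06:30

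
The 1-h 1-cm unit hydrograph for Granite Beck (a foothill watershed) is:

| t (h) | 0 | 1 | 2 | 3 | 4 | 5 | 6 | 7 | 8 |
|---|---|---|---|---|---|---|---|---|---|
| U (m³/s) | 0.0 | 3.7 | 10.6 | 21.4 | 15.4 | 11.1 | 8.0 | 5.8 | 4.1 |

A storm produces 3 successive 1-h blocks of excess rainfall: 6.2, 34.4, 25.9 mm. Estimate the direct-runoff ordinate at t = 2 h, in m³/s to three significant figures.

Q ≈ 19.3 m³/s

By discrete convolution, Q_j = Σ (P_i / 10 mm) · U_{j−i}.
At t = 2 h (j=2): Q = (6.2/10)·10.6 + (34.4/10)·3.7 + (25.9/10)·0.0 = 19.3 m³/s.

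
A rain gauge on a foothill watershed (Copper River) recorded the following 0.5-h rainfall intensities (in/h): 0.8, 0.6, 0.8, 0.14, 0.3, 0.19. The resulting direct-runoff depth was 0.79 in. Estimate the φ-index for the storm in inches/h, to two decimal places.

Only the 4 blocks with intensity above φ contribute runoff: 0.8, 0.6, 0.8, 0.3 in/h.
Σ(I−φ)·Δt = d  ⇒  (0.8+0.6+0.8+0.3 − 4φ)·0.5 = 0.79
φ = (2.500 − 0.79/0.5) / 4 = 0.23 in/h.

φ ≈ 0.23 in/h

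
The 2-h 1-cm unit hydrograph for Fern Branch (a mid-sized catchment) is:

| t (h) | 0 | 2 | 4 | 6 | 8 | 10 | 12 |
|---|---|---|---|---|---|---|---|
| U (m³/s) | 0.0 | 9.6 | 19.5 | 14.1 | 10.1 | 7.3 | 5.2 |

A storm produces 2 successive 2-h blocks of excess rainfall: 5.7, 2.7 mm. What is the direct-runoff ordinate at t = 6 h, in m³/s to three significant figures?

Q ≈ 13.3 m³/s

By discrete convolution, Q_j = Σ (P_i / 10 mm) · U_{j−i}.
At t = 6 h (j=3): Q = (5.7/10)·14.1 + (2.7/10)·19.5 = 13.3 m³/s.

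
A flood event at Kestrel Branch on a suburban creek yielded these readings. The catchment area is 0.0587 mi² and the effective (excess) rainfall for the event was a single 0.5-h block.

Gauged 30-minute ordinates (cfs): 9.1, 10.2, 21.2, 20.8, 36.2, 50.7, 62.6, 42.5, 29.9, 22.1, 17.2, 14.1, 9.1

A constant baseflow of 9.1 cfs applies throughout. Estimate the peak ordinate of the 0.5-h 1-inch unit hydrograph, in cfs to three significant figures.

U_p ≈ 17.8 cfs

Direct runoff: 0.0, 1.1, 12.1, 11.7, 27.1, 41.6, 53.5, 33.4, 20.8, 13.0, 8.1, 5.0, 0.0 cfs; ΣQ_DR = 227.4 cfs, peak = 53.5 cfs.
Runoff depth d = ΣQ_DR·Δt / A = 227.4 × 1800 / (0.0587 mi²) = 3.001 in.
The 1-inch UH is the DRH scaled by (1 in)/d, so U_p = 53.5 × 1/3.001 = 17.8 cfs.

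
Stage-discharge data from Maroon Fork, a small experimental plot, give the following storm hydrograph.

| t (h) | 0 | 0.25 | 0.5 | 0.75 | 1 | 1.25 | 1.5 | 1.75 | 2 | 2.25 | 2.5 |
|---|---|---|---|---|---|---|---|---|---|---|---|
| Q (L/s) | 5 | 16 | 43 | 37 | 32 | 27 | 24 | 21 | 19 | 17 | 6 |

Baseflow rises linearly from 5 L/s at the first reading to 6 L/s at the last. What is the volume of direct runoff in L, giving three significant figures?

V ≈ 1.68 × 10^5 L

Direct-runoff ordinates (Q − Q_b): 0.00, 10.90, 37.80, 31.70, 26.60, 21.50, 18.40, 15.30, 13.20, 11.10, 0.00 L/s.
ΣQ_DR = 186.5 L/s.
With Δt = 0.25 h = 900 s, V = ΣQ_DR · Δt = 186.5 × 900 = 1.68 × 10^5 L.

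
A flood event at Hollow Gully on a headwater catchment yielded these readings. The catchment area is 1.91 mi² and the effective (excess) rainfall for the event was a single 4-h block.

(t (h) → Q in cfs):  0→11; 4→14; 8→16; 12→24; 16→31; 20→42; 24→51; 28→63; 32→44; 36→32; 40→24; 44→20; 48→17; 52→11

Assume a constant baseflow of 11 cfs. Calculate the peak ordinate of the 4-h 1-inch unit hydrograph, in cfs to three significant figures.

U_p ≈ 65.1 cfs

Direct runoff: 0.0, 3.0, 5.0, 13.0, 20.0, 31.0, 40.0, 52.0, 33.0, 21.0, 13.0, 9.0, 6.0, 0.0 cfs; ΣQ_DR = 246.0 cfs, peak = 52.0 cfs.
Runoff depth d = ΣQ_DR·Δt / A = 246.0 × 14400 / (1.91 mi²) = 0.7983 in.
The 1-inch UH is the DRH scaled by (1 in)/d, so U_p = 52.0 × 1/0.7983 = 65.1 cfs.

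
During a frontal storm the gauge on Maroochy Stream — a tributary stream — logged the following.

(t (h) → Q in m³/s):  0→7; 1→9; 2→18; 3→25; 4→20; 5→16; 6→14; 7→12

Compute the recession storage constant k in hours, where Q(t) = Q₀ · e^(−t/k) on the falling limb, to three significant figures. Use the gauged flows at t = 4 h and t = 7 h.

k ≈ 5.87 h

On the falling limb, Q drops from 20 to 12 m³/s between t = 4 h and t = 7 h (Δt = 3 h).
k = −Δt / ln(Q₂/Q₁) = −3 / ln(12/20) = 5.87 h.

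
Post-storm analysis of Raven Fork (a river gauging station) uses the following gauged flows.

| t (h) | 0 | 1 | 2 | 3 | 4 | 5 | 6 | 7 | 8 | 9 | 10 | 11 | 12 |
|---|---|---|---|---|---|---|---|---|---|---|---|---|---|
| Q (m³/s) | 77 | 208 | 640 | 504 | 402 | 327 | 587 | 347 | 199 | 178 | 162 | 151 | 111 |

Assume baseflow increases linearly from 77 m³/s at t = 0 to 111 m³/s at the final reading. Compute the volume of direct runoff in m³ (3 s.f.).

Direct-runoff ordinates (Q − Q_b): 0.00, 128.17, 557.33, 418.50, 313.67, 235.83, 493.00, 250.17, 99.33, 75.50, 56.67, 42.83, 0.00 m³/s.
ΣQ_DR = 2671 m³/s.
With Δt = 1 h = 3600 s, V = ΣQ_DR · Δt = 2671 × 3600 = 9.62 × 10^6 m³.

V ≈ 9.62 × 10^6 m³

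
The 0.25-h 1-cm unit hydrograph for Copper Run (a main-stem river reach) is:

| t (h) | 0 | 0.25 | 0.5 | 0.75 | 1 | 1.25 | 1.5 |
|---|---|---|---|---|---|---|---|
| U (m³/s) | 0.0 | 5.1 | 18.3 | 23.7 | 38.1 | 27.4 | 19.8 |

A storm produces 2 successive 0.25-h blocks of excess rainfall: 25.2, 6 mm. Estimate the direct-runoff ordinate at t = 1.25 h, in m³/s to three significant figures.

By discrete convolution, Q_j = Σ (P_i / 10 mm) · U_{j−i}.
At t = 1.25 h (j=5): Q = (25.2/10)·27.4 + (6/10)·38.1 = 91.9 m³/s.

Q ≈ 91.9 m³/s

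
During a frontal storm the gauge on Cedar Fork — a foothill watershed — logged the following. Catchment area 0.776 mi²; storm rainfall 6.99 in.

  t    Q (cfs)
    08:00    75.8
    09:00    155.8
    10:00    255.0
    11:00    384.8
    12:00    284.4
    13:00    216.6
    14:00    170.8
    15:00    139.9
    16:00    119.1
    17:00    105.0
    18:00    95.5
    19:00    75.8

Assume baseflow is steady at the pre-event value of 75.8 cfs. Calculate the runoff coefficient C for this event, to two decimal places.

ΣQ_DR = 1169 cfs; V = ΣQ_DR·Δt = 4.208 × 10^6 ft³.
Runoff depth d = V / A = 2.334 in.
C = d / P = 2.334 / 6.99 = 0.33.

C ≈ 0.33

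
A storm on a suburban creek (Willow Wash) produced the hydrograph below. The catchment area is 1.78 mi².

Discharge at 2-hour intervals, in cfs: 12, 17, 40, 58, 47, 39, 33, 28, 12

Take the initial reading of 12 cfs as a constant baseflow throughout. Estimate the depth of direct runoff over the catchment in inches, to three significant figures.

d ≈ 0.310 in

Direct runoff: 0.0, 5.0, 28.0, 46.0, 35.0, 27.0, 21.0, 16.0, 0.0 cfs; ΣQ_DR = 178.0 cfs.
V = ΣQ_DR · Δt = 178.0 × 7200 s = 1.282 × 10^6 ft³.
Over A = 1.78 mi², depth = V / A = 0.310 in.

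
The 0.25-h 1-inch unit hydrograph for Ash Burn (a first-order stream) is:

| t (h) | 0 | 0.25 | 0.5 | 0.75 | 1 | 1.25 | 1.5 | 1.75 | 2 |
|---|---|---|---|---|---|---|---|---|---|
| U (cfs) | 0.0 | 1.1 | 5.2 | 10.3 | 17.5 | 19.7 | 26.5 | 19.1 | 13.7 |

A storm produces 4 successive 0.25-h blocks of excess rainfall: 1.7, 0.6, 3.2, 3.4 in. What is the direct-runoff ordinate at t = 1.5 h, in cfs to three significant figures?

Q ≈ 148 cfs

By discrete convolution, Q_j = Σ (P_i / 1 in) · U_{j−i}.
At t = 1.5 h (j=6): Q = (1.7/1)·26.5 + (0.6/1)·19.7 + (3.2/1)·17.5 + (3.4/1)·10.3 = 148 cfs.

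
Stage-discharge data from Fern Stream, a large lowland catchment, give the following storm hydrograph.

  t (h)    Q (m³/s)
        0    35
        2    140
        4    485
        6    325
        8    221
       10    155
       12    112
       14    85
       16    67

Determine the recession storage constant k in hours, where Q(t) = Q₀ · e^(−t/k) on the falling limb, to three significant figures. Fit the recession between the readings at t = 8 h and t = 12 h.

k ≈ 5.89 h

On the falling limb, Q drops from 221 to 112 m³/s between t = 8 h and t = 12 h (Δt = 4 h).
k = −Δt / ln(Q₂/Q₁) = −4 / ln(112/221) = 5.89 h.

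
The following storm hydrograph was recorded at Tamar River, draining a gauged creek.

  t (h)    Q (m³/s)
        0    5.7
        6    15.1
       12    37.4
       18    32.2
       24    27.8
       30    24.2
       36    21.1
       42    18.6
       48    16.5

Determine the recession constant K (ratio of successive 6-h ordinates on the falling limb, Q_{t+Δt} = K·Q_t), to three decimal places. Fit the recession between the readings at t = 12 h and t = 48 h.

Using the recession-limb readings at t = 12 h and t = 48 h: Q falls from 37.4 to 16.5 m³/s over 6 intervals.
K = (Q₂/Q₁)^(1/6) = (16.5/37.4)^(1/6) = 0.873.

K ≈ 0.873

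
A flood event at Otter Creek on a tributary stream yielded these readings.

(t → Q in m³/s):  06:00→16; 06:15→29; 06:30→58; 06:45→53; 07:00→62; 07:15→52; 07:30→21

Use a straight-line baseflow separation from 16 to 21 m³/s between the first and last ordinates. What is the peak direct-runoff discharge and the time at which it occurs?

Subtracting baseflow gives direct-runoff ordinates: 0.00, 12.17, 40.33, 34.50, 42.67, 31.83, 0.00 m³/s.
The maximum is 42.67 m³/s, occurring at the reading for t = 07:00.

Q_p = 42.67 m³/s at t = 07:00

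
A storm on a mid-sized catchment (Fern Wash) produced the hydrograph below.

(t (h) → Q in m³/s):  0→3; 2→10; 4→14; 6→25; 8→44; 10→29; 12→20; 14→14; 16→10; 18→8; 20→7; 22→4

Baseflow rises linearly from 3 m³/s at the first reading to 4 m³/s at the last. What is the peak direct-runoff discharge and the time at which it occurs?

Q_p = 40.64 m³/s at t = 8 h

Subtracting baseflow gives direct-runoff ordinates: 0.00, 6.91, 10.82, 21.73, 40.64, 25.55, 16.45, 10.36, 6.27, 4.18, 3.09, 0.00 m³/s.
The maximum is 40.64 m³/s, occurring at the reading for t = 8 h.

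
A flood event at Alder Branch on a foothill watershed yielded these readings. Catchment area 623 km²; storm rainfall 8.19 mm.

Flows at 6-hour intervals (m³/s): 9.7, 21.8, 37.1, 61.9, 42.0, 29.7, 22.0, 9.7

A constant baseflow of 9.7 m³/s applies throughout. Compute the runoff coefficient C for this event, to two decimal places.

C ≈ 0.66

ΣQ_DR = 156.3 m³/s; V = ΣQ_DR·Δt = 3.376 × 10^6 m³.
Runoff depth d = V / A = 5.419 mm.
C = d / P = 5.419 / 8.19 = 0.66.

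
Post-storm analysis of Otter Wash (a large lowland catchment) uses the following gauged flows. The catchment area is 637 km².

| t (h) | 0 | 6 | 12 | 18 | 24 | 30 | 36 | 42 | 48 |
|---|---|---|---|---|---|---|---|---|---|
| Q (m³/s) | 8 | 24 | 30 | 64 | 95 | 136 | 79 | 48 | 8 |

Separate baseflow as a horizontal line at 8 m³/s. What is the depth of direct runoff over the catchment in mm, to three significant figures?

d ≈ 14.2 mm

Direct runoff: 0.0, 16.0, 22.0, 56.0, 87.0, 128.0, 71.0, 40.0, 0.0 m³/s; ΣQ_DR = 420.0 m³/s.
V = ΣQ_DR · Δt = 420.0 × 21600 s = 9.072 × 10^6 m³.
Over A = 637 km², depth = V / A = 14.2 mm.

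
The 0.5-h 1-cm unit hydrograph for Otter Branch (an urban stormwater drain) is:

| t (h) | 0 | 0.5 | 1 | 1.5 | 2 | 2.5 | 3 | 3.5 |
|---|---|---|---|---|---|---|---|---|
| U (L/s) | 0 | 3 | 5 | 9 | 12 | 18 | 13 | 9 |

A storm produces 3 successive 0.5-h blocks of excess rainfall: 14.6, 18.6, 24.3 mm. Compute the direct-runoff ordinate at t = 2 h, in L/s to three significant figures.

Q ≈ 46.4 L/s

By discrete convolution, Q_j = Σ (P_i / 10 mm) · U_{j−i}.
At t = 2 h (j=4): Q = (14.6/10)·12 + (18.6/10)·9 + (24.3/10)·5 = 46.4 L/s.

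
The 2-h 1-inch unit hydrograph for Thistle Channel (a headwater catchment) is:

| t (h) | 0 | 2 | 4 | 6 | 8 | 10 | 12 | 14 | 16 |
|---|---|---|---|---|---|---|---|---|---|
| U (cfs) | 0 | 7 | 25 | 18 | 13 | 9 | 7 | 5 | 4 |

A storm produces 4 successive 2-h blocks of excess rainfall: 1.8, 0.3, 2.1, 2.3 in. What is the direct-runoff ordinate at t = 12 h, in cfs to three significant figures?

Q ≈ 84.0 cfs

By discrete convolution, Q_j = Σ (P_i / 1 in) · U_{j−i}.
At t = 12 h (j=6): Q = (1.8/1)·7 + (0.3/1)·9 + (2.1/1)·13 + (2.3/1)·18 = 84.0 cfs.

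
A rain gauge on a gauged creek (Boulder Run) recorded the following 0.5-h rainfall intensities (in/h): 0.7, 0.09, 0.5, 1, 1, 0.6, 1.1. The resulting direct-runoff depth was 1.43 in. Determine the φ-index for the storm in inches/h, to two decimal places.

Only the 6 blocks with intensity above φ contribute runoff: 0.7, 0.5, 1, 1, 0.6, 1.1 in/h.
Σ(I−φ)·Δt = d  ⇒  (0.7+0.5+1+1+0.6+1.1 − 6φ)·0.5 = 1.43
φ = (4.900 − 1.43/0.5) / 6 = 0.34 in/h.

φ ≈ 0.34 in/h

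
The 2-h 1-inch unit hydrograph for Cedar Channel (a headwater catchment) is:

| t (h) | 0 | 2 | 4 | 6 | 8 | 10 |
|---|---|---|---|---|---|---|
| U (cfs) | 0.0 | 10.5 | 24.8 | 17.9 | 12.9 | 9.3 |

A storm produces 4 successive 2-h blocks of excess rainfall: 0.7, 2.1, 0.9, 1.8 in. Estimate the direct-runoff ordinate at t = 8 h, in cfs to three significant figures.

Q ≈ 87.8 cfs

By discrete convolution, Q_j = Σ (P_i / 1 in) · U_{j−i}.
At t = 8 h (j=4): Q = (0.7/1)·12.9 + (2.1/1)·17.9 + (0.9/1)·24.8 + (1.8/1)·10.5 = 87.8 cfs.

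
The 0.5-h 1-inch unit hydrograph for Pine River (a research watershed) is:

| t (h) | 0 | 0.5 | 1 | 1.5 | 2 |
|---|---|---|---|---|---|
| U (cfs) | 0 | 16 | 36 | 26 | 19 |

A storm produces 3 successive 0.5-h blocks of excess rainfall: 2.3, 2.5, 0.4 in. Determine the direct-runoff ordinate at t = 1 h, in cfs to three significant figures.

By discrete convolution, Q_j = Σ (P_i / 1 in) · U_{j−i}.
At t = 1 h (j=2): Q = (2.3/1)·36 + (2.5/1)·16 + (0.4/1)·0 = 123 cfs.

Q ≈ 123 cfs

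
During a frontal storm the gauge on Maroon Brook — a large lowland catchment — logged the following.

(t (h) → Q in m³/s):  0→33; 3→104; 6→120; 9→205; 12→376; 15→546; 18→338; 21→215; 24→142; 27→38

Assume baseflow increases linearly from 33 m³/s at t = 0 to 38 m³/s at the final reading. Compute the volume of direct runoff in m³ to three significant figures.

V ≈ 1.90 × 10^7 m³

Direct-runoff ordinates (Q − Q_b): 0.00, 70.44, 85.89, 170.33, 340.78, 510.22, 301.67, 178.11, 104.56, 0.00 m³/s.
ΣQ_DR = 1762 m³/s.
With Δt = 3 h = 10800 s, V = ΣQ_DR · Δt = 1762 × 10800 = 1.90 × 10^7 m³.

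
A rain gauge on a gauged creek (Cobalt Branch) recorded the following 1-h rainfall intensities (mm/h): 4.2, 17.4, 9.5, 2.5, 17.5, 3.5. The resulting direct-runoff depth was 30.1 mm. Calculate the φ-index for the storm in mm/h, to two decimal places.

Only the 3 blocks with intensity above φ contribute runoff: 17.4, 9.5, 17.5 mm/h.
Σ(I−φ)·Δt = d  ⇒  (17.4+9.5+17.5 − 3φ)·1 = 30.1
φ = (44.40 − 30.1/1) / 3 = 4.77 mm/h.

φ ≈ 4.77 mm/h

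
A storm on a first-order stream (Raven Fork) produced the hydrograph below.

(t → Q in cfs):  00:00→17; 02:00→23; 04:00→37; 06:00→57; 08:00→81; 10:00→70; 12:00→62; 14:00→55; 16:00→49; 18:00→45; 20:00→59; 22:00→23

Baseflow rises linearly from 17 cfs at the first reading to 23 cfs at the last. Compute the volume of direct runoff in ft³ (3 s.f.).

Direct-runoff ordinates (Q − Q_b): 0.00, 5.45, 18.91, 38.36, 61.82, 50.27, 41.73, 34.18, 27.64, 23.09, 36.55, 0.00 cfs.
ΣQ_DR = 338.0 cfs.
With Δt = 2 h = 7200 s, V = ΣQ_DR · Δt = 338.0 × 7200 = 2.43 × 10^6 ft³.

V ≈ 2.43 × 10^6 ft³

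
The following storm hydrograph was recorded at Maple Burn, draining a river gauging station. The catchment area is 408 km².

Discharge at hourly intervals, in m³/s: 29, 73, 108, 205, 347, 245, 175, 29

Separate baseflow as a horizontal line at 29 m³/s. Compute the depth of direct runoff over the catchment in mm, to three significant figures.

Direct runoff: 0.0, 44.0, 79.0, 176.0, 318.0, 216.0, 146.0, 0.0 m³/s; ΣQ_DR = 979.0 m³/s.
V = ΣQ_DR · Δt = 979.0 × 3600 s = 3.524 × 10^6 m³.
Over A = 408 km², depth = V / A = 8.64 mm.

d ≈ 8.64 mm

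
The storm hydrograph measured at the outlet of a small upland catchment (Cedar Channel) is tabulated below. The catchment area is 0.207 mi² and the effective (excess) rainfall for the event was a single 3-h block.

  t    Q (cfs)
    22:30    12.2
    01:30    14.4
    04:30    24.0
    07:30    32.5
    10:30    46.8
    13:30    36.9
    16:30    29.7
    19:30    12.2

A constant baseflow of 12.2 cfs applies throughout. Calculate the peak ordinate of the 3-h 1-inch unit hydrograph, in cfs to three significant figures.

Direct runoff: 0.0, 2.2, 11.8, 20.3, 34.6, 24.7, 17.5, 0.0 cfs; ΣQ_DR = 111.1 cfs, peak = 34.6 cfs.
Runoff depth d = ΣQ_DR·Δt / A = 111.1 × 10800 / (0.207 mi²) = 2.495 in.
The 1-inch UH is the DRH scaled by (1 in)/d, so U_p = 34.6 × 1/2.495 = 13.9 cfs.

U_p ≈ 13.9 cfs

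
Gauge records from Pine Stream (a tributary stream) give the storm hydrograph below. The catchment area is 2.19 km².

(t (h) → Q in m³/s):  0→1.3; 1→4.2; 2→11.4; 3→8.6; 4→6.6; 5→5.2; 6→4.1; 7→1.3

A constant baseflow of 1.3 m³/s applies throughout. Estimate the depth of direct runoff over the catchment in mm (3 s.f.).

Direct runoff: 0.0, 2.9, 10.1, 7.3, 5.3, 3.9, 2.8, 0.0 m³/s; ΣQ_DR = 32.30 m³/s.
V = ΣQ_DR · Δt = 32.30 × 3600 s = 1.163 × 10^5 m³.
Over A = 2.19 km², depth = V / A = 53.1 mm.

d ≈ 53.1 mm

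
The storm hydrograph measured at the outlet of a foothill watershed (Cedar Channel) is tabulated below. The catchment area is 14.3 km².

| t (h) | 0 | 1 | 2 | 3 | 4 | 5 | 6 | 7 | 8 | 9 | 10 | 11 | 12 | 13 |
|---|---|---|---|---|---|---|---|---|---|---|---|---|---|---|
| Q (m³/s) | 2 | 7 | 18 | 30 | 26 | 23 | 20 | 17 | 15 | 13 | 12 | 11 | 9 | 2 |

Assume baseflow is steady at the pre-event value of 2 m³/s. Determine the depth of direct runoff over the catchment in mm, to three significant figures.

Direct runoff: 0.0, 5.0, 16.0, 28.0, 24.0, 21.0, 18.0, 15.0, 13.0, 11.0, 10.0, 9.0, 7.0, 0.0 m³/s; ΣQ_DR = 177.0 m³/s.
V = ΣQ_DR · Δt = 177.0 × 3600 s = 6.372 × 10^5 m³.
Over A = 14.3 km², depth = V / A = 44.6 mm.

d ≈ 44.6 mm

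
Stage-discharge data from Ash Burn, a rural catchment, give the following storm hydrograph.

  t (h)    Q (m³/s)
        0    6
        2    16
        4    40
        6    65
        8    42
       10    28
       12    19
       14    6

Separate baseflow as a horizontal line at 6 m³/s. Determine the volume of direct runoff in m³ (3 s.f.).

V ≈ 1.25 × 10^6 m³

Direct-runoff ordinates (Q − Q_b): 0.0, 10.0, 34.0, 59.0, 36.0, 22.0, 13.0, 0.0 m³/s.
ΣQ_DR = 174.0 m³/s.
With Δt = 2 h = 7200 s, V = ΣQ_DR · Δt = 174.0 × 7200 = 1.25 × 10^6 m³.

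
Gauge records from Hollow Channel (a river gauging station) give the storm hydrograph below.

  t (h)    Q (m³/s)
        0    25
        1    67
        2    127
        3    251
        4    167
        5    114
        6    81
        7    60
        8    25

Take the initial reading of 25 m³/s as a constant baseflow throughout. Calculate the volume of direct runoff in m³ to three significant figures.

Direct-runoff ordinates (Q − Q_b): 0.0, 42.0, 102.0, 226.0, 142.0, 89.0, 56.0, 35.0, 0.0 m³/s.
ΣQ_DR = 692.0 m³/s.
With Δt = 1 h = 3600 s, V = ΣQ_DR · Δt = 692.0 × 3600 = 2.49 × 10^6 m³.

V ≈ 2.49 × 10^6 m³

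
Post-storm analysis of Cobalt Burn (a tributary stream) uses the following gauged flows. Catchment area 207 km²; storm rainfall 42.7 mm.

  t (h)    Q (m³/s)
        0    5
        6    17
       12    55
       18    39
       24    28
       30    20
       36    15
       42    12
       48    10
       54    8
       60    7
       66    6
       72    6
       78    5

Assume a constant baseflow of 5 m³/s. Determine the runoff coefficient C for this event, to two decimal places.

ΣQ_DR = 163.0 m³/s; V = ΣQ_DR·Δt = 3.521 × 10^6 m³.
Runoff depth d = V / A = 17.01 mm.
C = d / P = 17.01 / 42.7 = 0.40.

C ≈ 0.40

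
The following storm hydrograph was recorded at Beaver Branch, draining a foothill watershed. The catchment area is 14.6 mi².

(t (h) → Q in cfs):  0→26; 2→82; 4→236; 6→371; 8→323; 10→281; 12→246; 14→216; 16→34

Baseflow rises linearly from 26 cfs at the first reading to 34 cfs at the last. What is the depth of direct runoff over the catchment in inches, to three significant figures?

d ≈ 0.328 in

Direct runoff: 0.00, 55.00, 208.00, 342.00, 293.00, 250.00, 214.00, 183.00, 0.00 cfs; ΣQ_DR = 1545 cfs.
V = ΣQ_DR · Δt = 1545 × 7200 s = 1.112 × 10^7 ft³.
Over A = 14.6 mi², depth = V / A = 0.328 in.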